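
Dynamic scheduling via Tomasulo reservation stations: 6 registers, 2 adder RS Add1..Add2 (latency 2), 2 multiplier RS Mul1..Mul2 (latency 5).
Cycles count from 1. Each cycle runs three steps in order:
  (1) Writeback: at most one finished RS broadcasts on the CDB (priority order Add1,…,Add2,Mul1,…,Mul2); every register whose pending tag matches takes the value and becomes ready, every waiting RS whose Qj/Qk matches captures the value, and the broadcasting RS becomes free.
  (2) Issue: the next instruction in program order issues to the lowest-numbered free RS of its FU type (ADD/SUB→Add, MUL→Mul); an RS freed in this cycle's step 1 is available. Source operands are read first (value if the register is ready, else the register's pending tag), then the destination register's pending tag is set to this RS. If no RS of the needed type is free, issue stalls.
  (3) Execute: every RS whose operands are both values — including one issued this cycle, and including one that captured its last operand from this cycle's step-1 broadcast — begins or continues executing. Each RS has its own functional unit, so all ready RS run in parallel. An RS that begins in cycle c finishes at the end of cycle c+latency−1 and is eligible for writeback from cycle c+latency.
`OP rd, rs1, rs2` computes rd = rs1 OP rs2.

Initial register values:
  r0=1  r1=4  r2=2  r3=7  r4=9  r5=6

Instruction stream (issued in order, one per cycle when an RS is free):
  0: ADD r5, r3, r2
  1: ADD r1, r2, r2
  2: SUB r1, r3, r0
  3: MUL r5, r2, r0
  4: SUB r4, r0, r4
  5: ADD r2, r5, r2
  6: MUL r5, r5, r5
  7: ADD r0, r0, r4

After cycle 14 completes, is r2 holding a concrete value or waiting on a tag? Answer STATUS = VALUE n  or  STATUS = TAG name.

cycle 1: issue ADD r5<-Add1 // r0:1,r1:4,r2:2,r3:7,r4:9,r5:Add1
cycle 2: issue ADD r1<-Add2 // r0:1,r1:Add2,r2:2,r3:7,r4:9,r5:Add1
cycle 3: CDB Add1=9; issue SUB r1<-Add1 // r0:1,r1:Add1,r2:2,r3:7,r4:9,r5:9
cycle 4: CDB Add2=4; issue MUL r5<-Mul1 // r0:1,r1:Add1,r2:2,r3:7,r4:9,r5:Mul1
cycle 5: CDB Add1=6; issue SUB r4<-Add1 // r0:1,r1:6,r2:2,r3:7,r4:Add1,r5:Mul1
cycle 6: issue ADD r2<-Add2 // r0:1,r1:6,r2:Add2,r3:7,r4:Add1,r5:Mul1
cycle 7: CDB Add1=-8; issue MUL r5<-Mul2 // r0:1,r1:6,r2:Add2,r3:7,r4:-8,r5:Mul2
cycle 8: issue ADD r0<-Add1 // r0:Add1,r1:6,r2:Add2,r3:7,r4:-8,r5:Mul2
cycle 9: CDB Mul1=2 // r0:Add1,r1:6,r2:Add2,r3:7,r4:-8,r5:Mul2
cycle 10: CDB Add1=-7 // r0:-7,r1:6,r2:Add2,r3:7,r4:-8,r5:Mul2
cycle 11: CDB Add2=4 // r0:-7,r1:6,r2:4,r3:7,r4:-8,r5:Mul2
cycle 12: - // r0:-7,r1:6,r2:4,r3:7,r4:-8,r5:Mul2
cycle 13: - // r0:-7,r1:6,r2:4,r3:7,r4:-8,r5:Mul2
cycle 14: CDB Mul2=4 // r0:-7,r1:6,r2:4,r3:7,r4:-8,r5:4

STATUS = VALUE 4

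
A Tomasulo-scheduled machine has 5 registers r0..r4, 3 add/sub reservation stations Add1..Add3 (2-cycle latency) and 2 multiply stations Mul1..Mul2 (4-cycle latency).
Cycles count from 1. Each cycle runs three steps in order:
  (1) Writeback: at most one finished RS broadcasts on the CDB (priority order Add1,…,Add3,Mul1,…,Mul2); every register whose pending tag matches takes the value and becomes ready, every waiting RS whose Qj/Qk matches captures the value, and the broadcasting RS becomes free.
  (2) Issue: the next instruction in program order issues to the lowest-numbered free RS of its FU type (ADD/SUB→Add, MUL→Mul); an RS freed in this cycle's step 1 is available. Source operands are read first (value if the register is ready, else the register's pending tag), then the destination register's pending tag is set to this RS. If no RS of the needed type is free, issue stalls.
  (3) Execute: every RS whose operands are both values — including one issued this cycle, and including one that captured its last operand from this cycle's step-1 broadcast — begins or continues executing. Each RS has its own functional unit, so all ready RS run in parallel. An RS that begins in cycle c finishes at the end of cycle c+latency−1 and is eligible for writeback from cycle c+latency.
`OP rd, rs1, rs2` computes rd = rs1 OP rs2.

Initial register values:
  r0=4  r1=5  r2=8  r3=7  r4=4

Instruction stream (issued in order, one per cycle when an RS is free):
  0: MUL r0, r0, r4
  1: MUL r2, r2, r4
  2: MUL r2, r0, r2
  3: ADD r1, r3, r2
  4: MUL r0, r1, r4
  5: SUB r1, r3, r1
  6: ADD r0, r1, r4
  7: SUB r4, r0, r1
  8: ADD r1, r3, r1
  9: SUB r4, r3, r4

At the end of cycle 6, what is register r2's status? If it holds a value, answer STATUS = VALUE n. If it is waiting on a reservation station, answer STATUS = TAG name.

c1: issue MUL r0<-Mul1 | r0:Mul1,r1:5,r2:8,r3:7,r4:4
c2: issue MUL r2<-Mul2 | r0:Mul1,r1:5,r2:Mul2,r3:7,r4:4
c3: stall | r0:Mul1,r1:5,r2:Mul2,r3:7,r4:4
c4: stall | r0:Mul1,r1:5,r2:Mul2,r3:7,r4:4
c5: CDB Mul1=16; issue MUL r2<-Mul1 | r0:16,r1:5,r2:Mul1,r3:7,r4:4
c6: CDB Mul2=32; issue ADD r1<-Add1 | r0:16,r1:Add1,r2:Mul1,r3:7,r4:4

STATUS = TAG Mul1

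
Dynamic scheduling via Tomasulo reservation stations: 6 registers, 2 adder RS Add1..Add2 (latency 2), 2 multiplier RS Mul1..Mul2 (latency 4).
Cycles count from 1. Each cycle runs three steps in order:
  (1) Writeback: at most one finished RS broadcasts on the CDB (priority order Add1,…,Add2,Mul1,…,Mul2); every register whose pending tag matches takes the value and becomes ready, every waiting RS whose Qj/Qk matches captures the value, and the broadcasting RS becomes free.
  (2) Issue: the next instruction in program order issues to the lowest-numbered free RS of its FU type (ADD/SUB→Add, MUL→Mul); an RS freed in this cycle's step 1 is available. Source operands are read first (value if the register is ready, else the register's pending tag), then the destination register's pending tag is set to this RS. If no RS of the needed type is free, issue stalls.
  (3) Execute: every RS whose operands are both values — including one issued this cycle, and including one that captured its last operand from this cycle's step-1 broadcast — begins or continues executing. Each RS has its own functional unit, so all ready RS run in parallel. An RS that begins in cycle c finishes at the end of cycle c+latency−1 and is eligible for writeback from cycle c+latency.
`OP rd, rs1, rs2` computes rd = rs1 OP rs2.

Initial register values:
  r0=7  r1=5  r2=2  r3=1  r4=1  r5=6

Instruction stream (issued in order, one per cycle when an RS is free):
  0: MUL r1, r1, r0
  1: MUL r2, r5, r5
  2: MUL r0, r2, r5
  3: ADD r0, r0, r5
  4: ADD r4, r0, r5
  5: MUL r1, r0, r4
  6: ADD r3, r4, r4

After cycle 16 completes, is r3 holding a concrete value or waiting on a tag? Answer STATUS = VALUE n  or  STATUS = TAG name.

c1: issue MUL r1<-Mul1 | r0:7,r1:Mul1,r2:2,r3:1,r4:1,r5:6
c2: issue MUL r2<-Mul2 | r0:7,r1:Mul1,r2:Mul2,r3:1,r4:1,r5:6
c3: stall | r0:7,r1:Mul1,r2:Mul2,r3:1,r4:1,r5:6
c4: stall | r0:7,r1:Mul1,r2:Mul2,r3:1,r4:1,r5:6
c5: CDB Mul1=35; issue MUL r0<-Mul1 | r0:Mul1,r1:35,r2:Mul2,r3:1,r4:1,r5:6
c6: CDB Mul2=36; issue ADD r0<-Add1 | r0:Add1,r1:35,r2:36,r3:1,r4:1,r5:6
c7: issue ADD r4<-Add2 | r0:Add1,r1:35,r2:36,r3:1,r4:Add2,r5:6
c8: issue MUL r1<-Mul2 | r0:Add1,r1:Mul2,r2:36,r3:1,r4:Add2,r5:6
c9: stall | r0:Add1,r1:Mul2,r2:36,r3:1,r4:Add2,r5:6
c10: CDB Mul1=216; stall | r0:Add1,r1:Mul2,r2:36,r3:1,r4:Add2,r5:6
c11: stall | r0:Add1,r1:Mul2,r2:36,r3:1,r4:Add2,r5:6
c12: CDB Add1=222; issue ADD r3<-Add1 | r0:222,r1:Mul2,r2:36,r3:Add1,r4:Add2,r5:6
c13: - | r0:222,r1:Mul2,r2:36,r3:Add1,r4:Add2,r5:6
c14: CDB Add2=228 | r0:222,r1:Mul2,r2:36,r3:Add1,r4:228,r5:6
c15: - | r0:222,r1:Mul2,r2:36,r3:Add1,r4:228,r5:6
c16: CDB Add1=456 | r0:222,r1:Mul2,r2:36,r3:456,r4:228,r5:6

STATUS = VALUE 456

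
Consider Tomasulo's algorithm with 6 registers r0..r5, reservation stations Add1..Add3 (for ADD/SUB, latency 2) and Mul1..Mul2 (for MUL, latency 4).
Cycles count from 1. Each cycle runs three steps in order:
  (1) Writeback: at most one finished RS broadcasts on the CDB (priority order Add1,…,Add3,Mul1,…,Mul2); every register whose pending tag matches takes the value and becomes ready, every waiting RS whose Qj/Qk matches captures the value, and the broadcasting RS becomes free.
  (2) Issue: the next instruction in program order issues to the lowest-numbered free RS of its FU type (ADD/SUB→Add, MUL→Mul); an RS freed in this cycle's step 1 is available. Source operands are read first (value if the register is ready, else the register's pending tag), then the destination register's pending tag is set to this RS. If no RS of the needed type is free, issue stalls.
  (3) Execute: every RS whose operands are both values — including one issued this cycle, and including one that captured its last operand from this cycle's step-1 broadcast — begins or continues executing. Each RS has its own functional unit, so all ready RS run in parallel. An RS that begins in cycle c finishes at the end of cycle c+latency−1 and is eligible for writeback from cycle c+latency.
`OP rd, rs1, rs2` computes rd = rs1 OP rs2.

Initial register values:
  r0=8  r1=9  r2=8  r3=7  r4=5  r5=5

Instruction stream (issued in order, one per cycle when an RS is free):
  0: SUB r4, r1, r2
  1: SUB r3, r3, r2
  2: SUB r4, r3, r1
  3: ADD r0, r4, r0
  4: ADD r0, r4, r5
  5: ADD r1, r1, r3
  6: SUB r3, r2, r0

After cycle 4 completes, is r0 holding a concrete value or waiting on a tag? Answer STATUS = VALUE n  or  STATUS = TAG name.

c1: issue SUB r4<-Add1 | r0:8,r1:9,r2:8,r3:7,r4:Add1,r5:5
c2: issue SUB r3<-Add2 | r0:8,r1:9,r2:8,r3:Add2,r4:Add1,r5:5
c3: CDB Add1=1; issue SUB r4<-Add1 | r0:8,r1:9,r2:8,r3:Add2,r4:Add1,r5:5
c4: CDB Add2=-1; issue ADD r0<-Add2 | r0:Add2,r1:9,r2:8,r3:-1,r4:Add1,r5:5

STATUS = TAG Add2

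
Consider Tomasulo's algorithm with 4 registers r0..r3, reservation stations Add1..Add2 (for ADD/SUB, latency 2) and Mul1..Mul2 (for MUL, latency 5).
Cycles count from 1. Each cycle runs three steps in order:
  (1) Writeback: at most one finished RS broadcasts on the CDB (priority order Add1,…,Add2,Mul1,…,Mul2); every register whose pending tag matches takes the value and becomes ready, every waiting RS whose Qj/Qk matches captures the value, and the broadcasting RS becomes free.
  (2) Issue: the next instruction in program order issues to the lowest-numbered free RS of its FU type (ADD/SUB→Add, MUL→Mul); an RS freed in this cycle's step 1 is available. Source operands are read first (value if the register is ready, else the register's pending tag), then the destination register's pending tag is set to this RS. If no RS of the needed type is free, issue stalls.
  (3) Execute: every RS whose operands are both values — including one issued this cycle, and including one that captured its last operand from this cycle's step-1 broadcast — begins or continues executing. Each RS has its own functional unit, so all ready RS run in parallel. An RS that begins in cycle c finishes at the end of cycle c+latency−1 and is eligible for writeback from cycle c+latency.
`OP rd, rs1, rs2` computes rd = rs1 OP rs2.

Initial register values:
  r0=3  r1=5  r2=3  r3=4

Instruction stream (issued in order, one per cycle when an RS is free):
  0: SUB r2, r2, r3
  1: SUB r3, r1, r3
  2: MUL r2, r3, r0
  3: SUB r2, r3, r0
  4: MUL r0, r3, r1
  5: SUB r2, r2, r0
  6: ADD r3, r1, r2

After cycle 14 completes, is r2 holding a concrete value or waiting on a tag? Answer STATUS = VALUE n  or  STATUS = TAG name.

c1: issue SUB r2<-Add1 | r0:3,r1:5,r2:Add1,r3:4
c2: issue SUB r3<-Add2 | r0:3,r1:5,r2:Add1,r3:Add2
c3: CDB Add1=-1; issue MUL r2<-Mul1 | r0:3,r1:5,r2:Mul1,r3:Add2
c4: CDB Add2=1; issue SUB r2<-Add1 | r0:3,r1:5,r2:Add1,r3:1
c5: issue MUL r0<-Mul2 | r0:Mul2,r1:5,r2:Add1,r3:1
c6: CDB Add1=-2; issue SUB r2<-Add1 | r0:Mul2,r1:5,r2:Add1,r3:1
c7: issue ADD r3<-Add2 | r0:Mul2,r1:5,r2:Add1,r3:Add2
c8: - | r0:Mul2,r1:5,r2:Add1,r3:Add2
c9: CDB Mul1=3 | r0:Mul2,r1:5,r2:Add1,r3:Add2
c10: CDB Mul2=5 | r0:5,r1:5,r2:Add1,r3:Add2
c11: - | r0:5,r1:5,r2:Add1,r3:Add2
c12: CDB Add1=-7 | r0:5,r1:5,r2:-7,r3:Add2
c13: - | r0:5,r1:5,r2:-7,r3:Add2
c14: CDB Add2=-2 | r0:5,r1:5,r2:-7,r3:-2

STATUS = VALUE -7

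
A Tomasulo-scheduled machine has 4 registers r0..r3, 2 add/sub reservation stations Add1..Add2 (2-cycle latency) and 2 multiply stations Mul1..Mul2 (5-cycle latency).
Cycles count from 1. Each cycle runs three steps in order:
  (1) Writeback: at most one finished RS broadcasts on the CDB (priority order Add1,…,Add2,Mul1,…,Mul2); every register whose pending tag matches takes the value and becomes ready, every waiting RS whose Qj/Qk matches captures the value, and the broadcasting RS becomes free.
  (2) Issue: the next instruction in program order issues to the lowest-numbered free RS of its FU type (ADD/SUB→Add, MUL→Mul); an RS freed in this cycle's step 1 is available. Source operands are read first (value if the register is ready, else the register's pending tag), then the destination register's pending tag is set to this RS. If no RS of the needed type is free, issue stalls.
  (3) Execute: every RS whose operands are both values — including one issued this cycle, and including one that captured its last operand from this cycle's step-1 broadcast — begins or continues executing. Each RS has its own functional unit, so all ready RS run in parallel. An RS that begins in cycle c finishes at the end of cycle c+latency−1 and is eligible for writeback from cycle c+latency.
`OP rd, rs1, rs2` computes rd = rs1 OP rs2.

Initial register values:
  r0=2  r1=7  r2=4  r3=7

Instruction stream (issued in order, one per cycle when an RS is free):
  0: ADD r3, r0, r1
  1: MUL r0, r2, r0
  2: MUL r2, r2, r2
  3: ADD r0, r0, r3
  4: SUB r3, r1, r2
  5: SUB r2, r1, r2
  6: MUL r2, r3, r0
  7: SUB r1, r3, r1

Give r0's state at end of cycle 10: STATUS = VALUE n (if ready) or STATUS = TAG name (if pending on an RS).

STATUS = VALUE 17

cycle 1: issue ADD r3<-Add1 // r0:2,r1:7,r2:4,r3:Add1
cycle 2: issue MUL r0<-Mul1 // r0:Mul1,r1:7,r2:4,r3:Add1
cycle 3: CDB Add1=9; issue MUL r2<-Mul2 // r0:Mul1,r1:7,r2:Mul2,r3:9
cycle 4: issue ADD r0<-Add1 // r0:Add1,r1:7,r2:Mul2,r3:9
cycle 5: issue SUB r3<-Add2 // r0:Add1,r1:7,r2:Mul2,r3:Add2
cycle 6: stall // r0:Add1,r1:7,r2:Mul2,r3:Add2
cycle 7: CDB Mul1=8; stall // r0:Add1,r1:7,r2:Mul2,r3:Add2
cycle 8: CDB Mul2=16; stall // r0:Add1,r1:7,r2:16,r3:Add2
cycle 9: CDB Add1=17; issue SUB r2<-Add1 // r0:17,r1:7,r2:Add1,r3:Add2
cycle 10: CDB Add2=-9; issue MUL r2<-Mul1 // r0:17,r1:7,r2:Mul1,r3:-9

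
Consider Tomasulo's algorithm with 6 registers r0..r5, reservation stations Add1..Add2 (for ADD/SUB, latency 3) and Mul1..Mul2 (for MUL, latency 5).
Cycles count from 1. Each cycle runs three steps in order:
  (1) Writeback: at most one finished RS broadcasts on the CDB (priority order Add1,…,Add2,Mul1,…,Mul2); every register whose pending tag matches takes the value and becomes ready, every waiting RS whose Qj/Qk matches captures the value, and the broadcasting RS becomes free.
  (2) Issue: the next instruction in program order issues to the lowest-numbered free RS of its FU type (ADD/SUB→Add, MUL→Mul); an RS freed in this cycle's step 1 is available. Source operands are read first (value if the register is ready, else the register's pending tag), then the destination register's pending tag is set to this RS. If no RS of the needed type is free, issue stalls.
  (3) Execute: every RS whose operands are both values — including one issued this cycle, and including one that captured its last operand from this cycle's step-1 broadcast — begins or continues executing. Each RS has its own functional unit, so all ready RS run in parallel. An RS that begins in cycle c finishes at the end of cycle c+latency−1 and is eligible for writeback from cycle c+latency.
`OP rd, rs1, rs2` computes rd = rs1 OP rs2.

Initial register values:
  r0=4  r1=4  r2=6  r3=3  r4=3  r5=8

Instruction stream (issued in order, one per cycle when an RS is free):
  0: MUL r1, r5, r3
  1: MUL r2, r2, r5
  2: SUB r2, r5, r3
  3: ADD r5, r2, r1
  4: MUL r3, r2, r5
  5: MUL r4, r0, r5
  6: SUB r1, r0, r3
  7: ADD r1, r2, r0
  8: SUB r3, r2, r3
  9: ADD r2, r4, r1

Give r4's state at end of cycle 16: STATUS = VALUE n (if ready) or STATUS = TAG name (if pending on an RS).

  c1: issue MUL r1<-Mul1  regs: r0:4,r1:Mul1,r2:6,r3:3,r4:3,r5:8
  c2: issue MUL r2<-Mul2  regs: r0:4,r1:Mul1,r2:Mul2,r3:3,r4:3,r5:8
  c3: issue SUB r2<-Add1  regs: r0:4,r1:Mul1,r2:Add1,r3:3,r4:3,r5:8
  c4: issue ADD r5<-Add2  regs: r0:4,r1:Mul1,r2:Add1,r3:3,r4:3,r5:Add2
  c5: stall  regs: r0:4,r1:Mul1,r2:Add1,r3:3,r4:3,r5:Add2
  c6: CDB Add1=5; stall  regs: r0:4,r1:Mul1,r2:5,r3:3,r4:3,r5:Add2
  c7: CDB Mul1=24; issue MUL r3<-Mul1  regs: r0:4,r1:24,r2:5,r3:Mul1,r4:3,r5:Add2
  c8: CDB Mul2=48; issue MUL r4<-Mul2  regs: r0:4,r1:24,r2:5,r3:Mul1,r4:Mul2,r5:Add2
  c9: issue SUB r1<-Add1  regs: r0:4,r1:Add1,r2:5,r3:Mul1,r4:Mul2,r5:Add2
  c10: CDB Add2=29; issue ADD r1<-Add2  regs: r0:4,r1:Add2,r2:5,r3:Mul1,r4:Mul2,r5:29
  c11: stall  regs: r0:4,r1:Add2,r2:5,r3:Mul1,r4:Mul2,r5:29
  c12: stall  regs: r0:4,r1:Add2,r2:5,r3:Mul1,r4:Mul2,r5:29
  c13: CDB Add2=9; issue SUB r3<-Add2  regs: r0:4,r1:9,r2:5,r3:Add2,r4:Mul2,r5:29
  c14: stall  regs: r0:4,r1:9,r2:5,r3:Add2,r4:Mul2,r5:29
  c15: CDB Mul1=145; stall  regs: r0:4,r1:9,r2:5,r3:Add2,r4:Mul2,r5:29
  c16: CDB Mul2=116; stall  regs: r0:4,r1:9,r2:5,r3:Add2,r4:116,r5:29

STATUS = VALUE 116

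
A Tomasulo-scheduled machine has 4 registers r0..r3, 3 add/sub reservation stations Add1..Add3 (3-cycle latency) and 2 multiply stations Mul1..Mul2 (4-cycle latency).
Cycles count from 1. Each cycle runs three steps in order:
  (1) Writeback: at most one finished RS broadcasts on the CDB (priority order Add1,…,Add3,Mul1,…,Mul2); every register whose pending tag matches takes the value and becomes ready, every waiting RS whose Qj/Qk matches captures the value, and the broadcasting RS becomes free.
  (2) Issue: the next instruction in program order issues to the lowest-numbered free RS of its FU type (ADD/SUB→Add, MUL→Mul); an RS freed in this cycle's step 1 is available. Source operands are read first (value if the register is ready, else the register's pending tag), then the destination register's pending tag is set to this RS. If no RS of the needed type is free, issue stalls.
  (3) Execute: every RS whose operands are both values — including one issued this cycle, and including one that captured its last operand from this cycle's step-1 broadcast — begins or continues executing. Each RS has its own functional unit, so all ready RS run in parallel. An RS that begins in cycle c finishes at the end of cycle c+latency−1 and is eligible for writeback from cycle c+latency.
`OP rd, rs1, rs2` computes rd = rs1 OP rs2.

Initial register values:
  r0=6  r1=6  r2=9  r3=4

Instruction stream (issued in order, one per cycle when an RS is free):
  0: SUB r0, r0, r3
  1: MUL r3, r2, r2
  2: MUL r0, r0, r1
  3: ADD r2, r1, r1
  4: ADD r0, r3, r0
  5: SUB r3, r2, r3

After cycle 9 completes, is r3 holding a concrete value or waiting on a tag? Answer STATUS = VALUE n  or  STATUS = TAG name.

c1: issue SUB r0<-Add1 | r0:Add1,r1:6,r2:9,r3:4
c2: issue MUL r3<-Mul1 | r0:Add1,r1:6,r2:9,r3:Mul1
c3: issue MUL r0<-Mul2 | r0:Mul2,r1:6,r2:9,r3:Mul1
c4: CDB Add1=2; issue ADD r2<-Add1 | r0:Mul2,r1:6,r2:Add1,r3:Mul1
c5: issue ADD r0<-Add2 | r0:Add2,r1:6,r2:Add1,r3:Mul1
c6: CDB Mul1=81; issue SUB r3<-Add3 | r0:Add2,r1:6,r2:Add1,r3:Add3
c7: CDB Add1=12 | r0:Add2,r1:6,r2:12,r3:Add3
c8: CDB Mul2=12 | r0:Add2,r1:6,r2:12,r3:Add3
c9: - | r0:Add2,r1:6,r2:12,r3:Add3

STATUS = TAG Add3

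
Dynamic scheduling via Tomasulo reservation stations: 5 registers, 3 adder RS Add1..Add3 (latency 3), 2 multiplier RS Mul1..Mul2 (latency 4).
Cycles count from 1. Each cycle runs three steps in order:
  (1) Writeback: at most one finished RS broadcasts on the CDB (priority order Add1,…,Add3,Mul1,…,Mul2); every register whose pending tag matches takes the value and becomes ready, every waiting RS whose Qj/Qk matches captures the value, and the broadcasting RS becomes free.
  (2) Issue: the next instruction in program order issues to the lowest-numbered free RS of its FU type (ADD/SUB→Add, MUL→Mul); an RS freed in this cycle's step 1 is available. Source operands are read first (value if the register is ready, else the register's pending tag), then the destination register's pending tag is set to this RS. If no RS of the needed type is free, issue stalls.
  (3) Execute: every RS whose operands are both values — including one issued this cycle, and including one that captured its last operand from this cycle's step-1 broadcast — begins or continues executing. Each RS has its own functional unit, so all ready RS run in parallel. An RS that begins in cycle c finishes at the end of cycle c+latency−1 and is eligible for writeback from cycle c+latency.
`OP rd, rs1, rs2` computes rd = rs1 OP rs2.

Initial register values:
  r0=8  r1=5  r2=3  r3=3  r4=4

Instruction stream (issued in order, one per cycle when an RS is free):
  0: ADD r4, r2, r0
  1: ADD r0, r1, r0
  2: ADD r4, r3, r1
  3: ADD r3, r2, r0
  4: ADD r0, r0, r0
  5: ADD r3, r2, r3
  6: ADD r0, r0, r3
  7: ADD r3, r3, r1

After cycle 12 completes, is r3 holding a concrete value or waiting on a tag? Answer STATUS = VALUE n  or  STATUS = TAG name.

  c1: issue ADD r4<-Add1  regs: r0:8,r1:5,r2:3,r3:3,r4:Add1
  c2: issue ADD r0<-Add2  regs: r0:Add2,r1:5,r2:3,r3:3,r4:Add1
  c3: issue ADD r4<-Add3  regs: r0:Add2,r1:5,r2:3,r3:3,r4:Add3
  c4: CDB Add1=11; issue ADD r3<-Add1  regs: r0:Add2,r1:5,r2:3,r3:Add1,r4:Add3
  c5: CDB Add2=13; issue ADD r0<-Add2  regs: r0:Add2,r1:5,r2:3,r3:Add1,r4:Add3
  c6: CDB Add3=8; issue ADD r3<-Add3  regs: r0:Add2,r1:5,r2:3,r3:Add3,r4:8
  c7: stall  regs: r0:Add2,r1:5,r2:3,r3:Add3,r4:8
  c8: CDB Add1=16; issue ADD r0<-Add1  regs: r0:Add1,r1:5,r2:3,r3:Add3,r4:8
  c9: CDB Add2=26; issue ADD r3<-Add2  regs: r0:Add1,r1:5,r2:3,r3:Add2,r4:8
  c10: -  regs: r0:Add1,r1:5,r2:3,r3:Add2,r4:8
  c11: CDB Add3=19  regs: r0:Add1,r1:5,r2:3,r3:Add2,r4:8
  c12: -  regs: r0:Add1,r1:5,r2:3,r3:Add2,r4:8

STATUS = TAG Add2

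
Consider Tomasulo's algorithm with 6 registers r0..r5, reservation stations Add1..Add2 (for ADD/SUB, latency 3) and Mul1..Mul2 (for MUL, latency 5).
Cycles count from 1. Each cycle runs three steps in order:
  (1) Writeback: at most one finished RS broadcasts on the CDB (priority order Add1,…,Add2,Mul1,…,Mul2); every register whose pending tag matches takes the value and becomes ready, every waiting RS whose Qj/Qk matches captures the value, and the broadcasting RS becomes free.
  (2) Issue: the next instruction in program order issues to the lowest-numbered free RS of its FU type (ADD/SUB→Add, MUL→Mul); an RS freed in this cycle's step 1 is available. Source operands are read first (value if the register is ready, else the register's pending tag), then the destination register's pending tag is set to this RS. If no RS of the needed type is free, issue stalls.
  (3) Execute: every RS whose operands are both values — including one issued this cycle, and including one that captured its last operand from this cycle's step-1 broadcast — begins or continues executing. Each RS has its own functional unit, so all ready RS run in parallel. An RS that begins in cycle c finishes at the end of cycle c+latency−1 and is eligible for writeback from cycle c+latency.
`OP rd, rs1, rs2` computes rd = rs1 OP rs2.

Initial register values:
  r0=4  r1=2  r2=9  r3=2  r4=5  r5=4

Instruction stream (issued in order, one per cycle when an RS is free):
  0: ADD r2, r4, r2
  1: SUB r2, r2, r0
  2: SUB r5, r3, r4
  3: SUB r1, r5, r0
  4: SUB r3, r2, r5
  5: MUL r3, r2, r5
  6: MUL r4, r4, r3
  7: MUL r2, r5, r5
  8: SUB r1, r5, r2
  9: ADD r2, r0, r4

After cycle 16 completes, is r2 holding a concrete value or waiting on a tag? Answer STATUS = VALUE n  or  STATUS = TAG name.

c1: issue ADD r2<-Add1 | r0:4,r1:2,r2:Add1,r3:2,r4:5,r5:4
c2: issue SUB r2<-Add2 | r0:4,r1:2,r2:Add2,r3:2,r4:5,r5:4
c3: stall | r0:4,r1:2,r2:Add2,r3:2,r4:5,r5:4
c4: CDB Add1=14; issue SUB r5<-Add1 | r0:4,r1:2,r2:Add2,r3:2,r4:5,r5:Add1
c5: stall | r0:4,r1:2,r2:Add2,r3:2,r4:5,r5:Add1
c6: stall | r0:4,r1:2,r2:Add2,r3:2,r4:5,r5:Add1
c7: CDB Add1=-3; issue SUB r1<-Add1 | r0:4,r1:Add1,r2:Add2,r3:2,r4:5,r5:-3
c8: CDB Add2=10; issue SUB r3<-Add2 | r0:4,r1:Add1,r2:10,r3:Add2,r4:5,r5:-3
c9: issue MUL r3<-Mul1 | r0:4,r1:Add1,r2:10,r3:Mul1,r4:5,r5:-3
c10: CDB Add1=-7; issue MUL r4<-Mul2 | r0:4,r1:-7,r2:10,r3:Mul1,r4:Mul2,r5:-3
c11: CDB Add2=13; stall | r0:4,r1:-7,r2:10,r3:Mul1,r4:Mul2,r5:-3
c12: stall | r0:4,r1:-7,r2:10,r3:Mul1,r4:Mul2,r5:-3
c13: stall | r0:4,r1:-7,r2:10,r3:Mul1,r4:Mul2,r5:-3
c14: CDB Mul1=-30; issue MUL r2<-Mul1 | r0:4,r1:-7,r2:Mul1,r3:-30,r4:Mul2,r5:-3
c15: issue SUB r1<-Add1 | r0:4,r1:Add1,r2:Mul1,r3:-30,r4:Mul2,r5:-3
c16: issue ADD r2<-Add2 | r0:4,r1:Add1,r2:Add2,r3:-30,r4:Mul2,r5:-3

STATUS = TAG Add2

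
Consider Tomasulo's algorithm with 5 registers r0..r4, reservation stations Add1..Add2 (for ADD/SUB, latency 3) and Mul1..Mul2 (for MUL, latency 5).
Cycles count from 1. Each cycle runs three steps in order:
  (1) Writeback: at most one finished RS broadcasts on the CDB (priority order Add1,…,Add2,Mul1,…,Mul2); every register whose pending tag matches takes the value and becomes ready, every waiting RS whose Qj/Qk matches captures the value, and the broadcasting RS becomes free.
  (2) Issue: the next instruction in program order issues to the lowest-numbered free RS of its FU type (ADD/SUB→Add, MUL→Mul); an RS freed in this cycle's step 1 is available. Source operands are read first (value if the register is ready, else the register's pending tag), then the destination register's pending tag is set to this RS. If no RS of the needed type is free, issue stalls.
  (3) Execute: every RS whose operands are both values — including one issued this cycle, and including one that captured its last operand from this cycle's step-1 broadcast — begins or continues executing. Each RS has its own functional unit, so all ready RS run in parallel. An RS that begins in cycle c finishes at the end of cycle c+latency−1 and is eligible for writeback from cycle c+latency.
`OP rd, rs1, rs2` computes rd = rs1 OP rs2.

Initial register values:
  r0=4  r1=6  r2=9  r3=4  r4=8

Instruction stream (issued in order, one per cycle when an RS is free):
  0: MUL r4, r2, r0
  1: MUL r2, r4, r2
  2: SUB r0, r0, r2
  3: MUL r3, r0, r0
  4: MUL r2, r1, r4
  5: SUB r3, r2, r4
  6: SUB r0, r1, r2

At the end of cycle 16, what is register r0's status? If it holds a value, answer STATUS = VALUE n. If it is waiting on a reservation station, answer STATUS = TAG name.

  c1: issue MUL r4<-Mul1  regs: r0:4,r1:6,r2:9,r3:4,r4:Mul1
  c2: issue MUL r2<-Mul2  regs: r0:4,r1:6,r2:Mul2,r3:4,r4:Mul1
  c3: issue SUB r0<-Add1  regs: r0:Add1,r1:6,r2:Mul2,r3:4,r4:Mul1
  c4: stall  regs: r0:Add1,r1:6,r2:Mul2,r3:4,r4:Mul1
  c5: stall  regs: r0:Add1,r1:6,r2:Mul2,r3:4,r4:Mul1
  c6: CDB Mul1=36; issue MUL r3<-Mul1  regs: r0:Add1,r1:6,r2:Mul2,r3:Mul1,r4:36
  c7: stall  regs: r0:Add1,r1:6,r2:Mul2,r3:Mul1,r4:36
  c8: stall  regs: r0:Add1,r1:6,r2:Mul2,r3:Mul1,r4:36
  c9: stall  regs: r0:Add1,r1:6,r2:Mul2,r3:Mul1,r4:36
  c10: stall  regs: r0:Add1,r1:6,r2:Mul2,r3:Mul1,r4:36
  c11: CDB Mul2=324; issue MUL r2<-Mul2  regs: r0:Add1,r1:6,r2:Mul2,r3:Mul1,r4:36
  c12: issue SUB r3<-Add2  regs: r0:Add1,r1:6,r2:Mul2,r3:Add2,r4:36
  c13: stall  regs: r0:Add1,r1:6,r2:Mul2,r3:Add2,r4:36
  c14: CDB Add1=-320; issue SUB r0<-Add1  regs: r0:Add1,r1:6,r2:Mul2,r3:Add2,r4:36
  c15: -  regs: r0:Add1,r1:6,r2:Mul2,r3:Add2,r4:36
  c16: CDB Mul2=216  regs: r0:Add1,r1:6,r2:216,r3:Add2,r4:36

STATUS = TAG Add1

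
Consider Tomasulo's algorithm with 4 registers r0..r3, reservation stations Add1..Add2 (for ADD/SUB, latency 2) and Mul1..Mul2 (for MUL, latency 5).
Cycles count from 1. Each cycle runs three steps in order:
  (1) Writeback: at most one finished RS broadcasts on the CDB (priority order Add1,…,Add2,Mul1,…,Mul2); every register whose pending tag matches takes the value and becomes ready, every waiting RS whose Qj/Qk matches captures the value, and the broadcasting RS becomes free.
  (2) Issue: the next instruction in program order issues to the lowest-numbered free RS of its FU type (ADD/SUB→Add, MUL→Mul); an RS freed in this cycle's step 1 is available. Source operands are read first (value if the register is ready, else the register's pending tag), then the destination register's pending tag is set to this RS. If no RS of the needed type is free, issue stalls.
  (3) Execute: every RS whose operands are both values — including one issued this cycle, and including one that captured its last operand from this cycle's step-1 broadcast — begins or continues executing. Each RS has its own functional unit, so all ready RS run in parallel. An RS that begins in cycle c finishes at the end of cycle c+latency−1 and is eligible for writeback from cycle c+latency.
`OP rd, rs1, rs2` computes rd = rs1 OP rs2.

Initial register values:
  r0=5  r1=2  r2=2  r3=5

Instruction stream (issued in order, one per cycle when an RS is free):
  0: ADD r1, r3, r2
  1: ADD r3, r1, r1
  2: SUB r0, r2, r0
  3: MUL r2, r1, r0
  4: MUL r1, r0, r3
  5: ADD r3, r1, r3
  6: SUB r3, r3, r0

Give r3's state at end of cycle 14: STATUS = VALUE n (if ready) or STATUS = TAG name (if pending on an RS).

  c1: issue ADD r1<-Add1  regs: r0:5,r1:Add1,r2:2,r3:5
  c2: issue ADD r3<-Add2  regs: r0:5,r1:Add1,r2:2,r3:Add2
  c3: CDB Add1=7; issue SUB r0<-Add1  regs: r0:Add1,r1:7,r2:2,r3:Add2
  c4: issue MUL r2<-Mul1  regs: r0:Add1,r1:7,r2:Mul1,r3:Add2
  c5: CDB Add1=-3; issue MUL r1<-Mul2  regs: r0:-3,r1:Mul2,r2:Mul1,r3:Add2
  c6: CDB Add2=14; issue ADD r3<-Add1  regs: r0:-3,r1:Mul2,r2:Mul1,r3:Add1
  c7: issue SUB r3<-Add2  regs: r0:-3,r1:Mul2,r2:Mul1,r3:Add2
  c8: -  regs: r0:-3,r1:Mul2,r2:Mul1,r3:Add2
  c9: -  regs: r0:-3,r1:Mul2,r2:Mul1,r3:Add2
  c10: CDB Mul1=-21  regs: r0:-3,r1:Mul2,r2:-21,r3:Add2
  c11: CDB Mul2=-42  regs: r0:-3,r1:-42,r2:-21,r3:Add2
  c12: -  regs: r0:-3,r1:-42,r2:-21,r3:Add2
  c13: CDB Add1=-28  regs: r0:-3,r1:-42,r2:-21,r3:Add2
  c14: -  regs: r0:-3,r1:-42,r2:-21,r3:Add2

STATUS = TAG Add2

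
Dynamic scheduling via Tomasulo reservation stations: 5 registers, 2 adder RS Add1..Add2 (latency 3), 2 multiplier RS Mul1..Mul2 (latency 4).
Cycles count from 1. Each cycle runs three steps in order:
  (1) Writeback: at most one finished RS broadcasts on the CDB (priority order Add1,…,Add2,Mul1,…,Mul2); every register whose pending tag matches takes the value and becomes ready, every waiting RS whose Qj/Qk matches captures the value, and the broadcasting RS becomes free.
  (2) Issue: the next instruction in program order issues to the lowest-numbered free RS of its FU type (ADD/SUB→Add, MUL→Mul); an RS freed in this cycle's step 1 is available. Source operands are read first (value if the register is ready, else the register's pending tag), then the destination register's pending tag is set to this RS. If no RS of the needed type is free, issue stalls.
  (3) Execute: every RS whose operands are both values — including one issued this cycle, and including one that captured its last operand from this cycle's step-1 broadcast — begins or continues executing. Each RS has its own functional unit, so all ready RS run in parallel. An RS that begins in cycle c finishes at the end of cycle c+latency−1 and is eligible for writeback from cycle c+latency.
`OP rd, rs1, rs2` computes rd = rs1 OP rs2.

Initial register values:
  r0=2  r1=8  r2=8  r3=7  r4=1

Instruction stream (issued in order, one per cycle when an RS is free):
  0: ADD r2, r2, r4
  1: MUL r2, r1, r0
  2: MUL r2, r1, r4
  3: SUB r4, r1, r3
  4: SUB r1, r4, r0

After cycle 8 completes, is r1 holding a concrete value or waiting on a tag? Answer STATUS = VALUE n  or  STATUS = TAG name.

  c1: issue ADD r2<-Add1  regs: r0:2,r1:8,r2:Add1,r3:7,r4:1
  c2: issue MUL r2<-Mul1  regs: r0:2,r1:8,r2:Mul1,r3:7,r4:1
  c3: issue MUL r2<-Mul2  regs: r0:2,r1:8,r2:Mul2,r3:7,r4:1
  c4: CDB Add1=9; issue SUB r4<-Add1  regs: r0:2,r1:8,r2:Mul2,r3:7,r4:Add1
  c5: issue SUB r1<-Add2  regs: r0:2,r1:Add2,r2:Mul2,r3:7,r4:Add1
  c6: CDB Mul1=16  regs: r0:2,r1:Add2,r2:Mul2,r3:7,r4:Add1
  c7: CDB Add1=1  regs: r0:2,r1:Add2,r2:Mul2,r3:7,r4:1
  c8: CDB Mul2=8  regs: r0:2,r1:Add2,r2:8,r3:7,r4:1

STATUS = TAG Add2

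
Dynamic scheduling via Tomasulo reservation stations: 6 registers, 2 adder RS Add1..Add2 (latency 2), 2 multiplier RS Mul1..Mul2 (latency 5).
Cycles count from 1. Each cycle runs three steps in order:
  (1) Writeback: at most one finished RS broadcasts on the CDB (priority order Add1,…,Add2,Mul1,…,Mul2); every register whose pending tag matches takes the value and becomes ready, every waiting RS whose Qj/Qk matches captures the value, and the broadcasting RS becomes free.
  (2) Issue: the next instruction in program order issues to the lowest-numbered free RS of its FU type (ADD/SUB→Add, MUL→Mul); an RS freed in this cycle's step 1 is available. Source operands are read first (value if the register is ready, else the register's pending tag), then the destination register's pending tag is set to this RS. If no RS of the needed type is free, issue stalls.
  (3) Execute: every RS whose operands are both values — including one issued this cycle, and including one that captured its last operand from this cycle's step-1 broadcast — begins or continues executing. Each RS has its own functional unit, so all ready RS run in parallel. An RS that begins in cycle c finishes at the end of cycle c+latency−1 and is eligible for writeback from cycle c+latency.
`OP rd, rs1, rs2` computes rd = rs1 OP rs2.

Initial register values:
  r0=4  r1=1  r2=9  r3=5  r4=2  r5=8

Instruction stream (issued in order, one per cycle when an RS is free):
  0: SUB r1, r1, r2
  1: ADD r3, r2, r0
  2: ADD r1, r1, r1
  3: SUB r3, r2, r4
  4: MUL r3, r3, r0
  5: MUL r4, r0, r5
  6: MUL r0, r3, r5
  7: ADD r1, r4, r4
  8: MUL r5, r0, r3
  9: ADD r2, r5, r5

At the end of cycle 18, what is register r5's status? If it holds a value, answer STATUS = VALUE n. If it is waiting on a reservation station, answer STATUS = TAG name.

  c1: issue SUB r1<-Add1  regs: r0:4,r1:Add1,r2:9,r3:5,r4:2,r5:8
  c2: issue ADD r3<-Add2  regs: r0:4,r1:Add1,r2:9,r3:Add2,r4:2,r5:8
  c3: CDB Add1=-8; issue ADD r1<-Add1  regs: r0:4,r1:Add1,r2:9,r3:Add2,r4:2,r5:8
  c4: CDB Add2=13; issue SUB r3<-Add2  regs: r0:4,r1:Add1,r2:9,r3:Add2,r4:2,r5:8
  c5: CDB Add1=-16; issue MUL r3<-Mul1  regs: r0:4,r1:-16,r2:9,r3:Mul1,r4:2,r5:8
  c6: CDB Add2=7; issue MUL r4<-Mul2  regs: r0:4,r1:-16,r2:9,r3:Mul1,r4:Mul2,r5:8
  c7: stall  regs: r0:4,r1:-16,r2:9,r3:Mul1,r4:Mul2,r5:8
  c8: stall  regs: r0:4,r1:-16,r2:9,r3:Mul1,r4:Mul2,r5:8
  c9: stall  regs: r0:4,r1:-16,r2:9,r3:Mul1,r4:Mul2,r5:8
  c10: stall  regs: r0:4,r1:-16,r2:9,r3:Mul1,r4:Mul2,r5:8
  c11: CDB Mul1=28; issue MUL r0<-Mul1  regs: r0:Mul1,r1:-16,r2:9,r3:28,r4:Mul2,r5:8
  c12: CDB Mul2=32; issue ADD r1<-Add1  regs: r0:Mul1,r1:Add1,r2:9,r3:28,r4:32,r5:8
  c13: issue MUL r5<-Mul2  regs: r0:Mul1,r1:Add1,r2:9,r3:28,r4:32,r5:Mul2
  c14: CDB Add1=64; issue ADD r2<-Add1  regs: r0:Mul1,r1:64,r2:Add1,r3:28,r4:32,r5:Mul2
  c15: -  regs: r0:Mul1,r1:64,r2:Add1,r3:28,r4:32,r5:Mul2
  c16: CDB Mul1=224  regs: r0:224,r1:64,r2:Add1,r3:28,r4:32,r5:Mul2
  c17: -  regs: r0:224,r1:64,r2:Add1,r3:28,r4:32,r5:Mul2
  c18: -  regs: r0:224,r1:64,r2:Add1,r3:28,r4:32,r5:Mul2

STATUS = TAG Mul2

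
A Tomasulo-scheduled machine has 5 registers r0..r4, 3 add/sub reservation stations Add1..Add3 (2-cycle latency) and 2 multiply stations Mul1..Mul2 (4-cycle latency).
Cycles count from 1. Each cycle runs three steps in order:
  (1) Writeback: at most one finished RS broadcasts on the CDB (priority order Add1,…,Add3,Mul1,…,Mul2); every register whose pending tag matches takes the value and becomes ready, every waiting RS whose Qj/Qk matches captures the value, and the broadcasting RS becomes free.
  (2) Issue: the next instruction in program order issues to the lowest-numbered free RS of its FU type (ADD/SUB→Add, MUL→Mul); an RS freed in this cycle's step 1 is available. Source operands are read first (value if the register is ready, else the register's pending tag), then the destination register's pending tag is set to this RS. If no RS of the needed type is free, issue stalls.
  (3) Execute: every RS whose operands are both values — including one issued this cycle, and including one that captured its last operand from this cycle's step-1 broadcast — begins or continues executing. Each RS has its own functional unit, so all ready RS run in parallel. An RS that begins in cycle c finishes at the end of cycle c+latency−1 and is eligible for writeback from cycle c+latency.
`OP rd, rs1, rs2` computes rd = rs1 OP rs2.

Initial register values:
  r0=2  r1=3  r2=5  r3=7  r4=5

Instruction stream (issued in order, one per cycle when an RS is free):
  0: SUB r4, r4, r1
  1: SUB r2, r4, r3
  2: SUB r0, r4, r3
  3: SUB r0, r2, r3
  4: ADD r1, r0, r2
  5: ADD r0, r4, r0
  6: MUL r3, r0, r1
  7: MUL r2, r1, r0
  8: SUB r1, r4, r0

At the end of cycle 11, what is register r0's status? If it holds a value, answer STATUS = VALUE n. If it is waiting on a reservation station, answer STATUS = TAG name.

  c1: issue SUB r4<-Add1  regs: r0:2,r1:3,r2:5,r3:7,r4:Add1
  c2: issue SUB r2<-Add2  regs: r0:2,r1:3,r2:Add2,r3:7,r4:Add1
  c3: CDB Add1=2; issue SUB r0<-Add1  regs: r0:Add1,r1:3,r2:Add2,r3:7,r4:2
  c4: issue SUB r0<-Add3  regs: r0:Add3,r1:3,r2:Add2,r3:7,r4:2
  c5: CDB Add1=-5; issue ADD r1<-Add1  regs: r0:Add3,r1:Add1,r2:Add2,r3:7,r4:2
  c6: CDB Add2=-5; issue ADD r0<-Add2  regs: r0:Add2,r1:Add1,r2:-5,r3:7,r4:2
  c7: issue MUL r3<-Mul1  regs: r0:Add2,r1:Add1,r2:-5,r3:Mul1,r4:2
  c8: CDB Add3=-12; issue MUL r2<-Mul2  regs: r0:Add2,r1:Add1,r2:Mul2,r3:Mul1,r4:2
  c9: issue SUB r1<-Add3  regs: r0:Add2,r1:Add3,r2:Mul2,r3:Mul1,r4:2
  c10: CDB Add1=-17  regs: r0:Add2,r1:Add3,r2:Mul2,r3:Mul1,r4:2
  c11: CDB Add2=-10  regs: r0:-10,r1:Add3,r2:Mul2,r3:Mul1,r4:2

STATUS = VALUE -10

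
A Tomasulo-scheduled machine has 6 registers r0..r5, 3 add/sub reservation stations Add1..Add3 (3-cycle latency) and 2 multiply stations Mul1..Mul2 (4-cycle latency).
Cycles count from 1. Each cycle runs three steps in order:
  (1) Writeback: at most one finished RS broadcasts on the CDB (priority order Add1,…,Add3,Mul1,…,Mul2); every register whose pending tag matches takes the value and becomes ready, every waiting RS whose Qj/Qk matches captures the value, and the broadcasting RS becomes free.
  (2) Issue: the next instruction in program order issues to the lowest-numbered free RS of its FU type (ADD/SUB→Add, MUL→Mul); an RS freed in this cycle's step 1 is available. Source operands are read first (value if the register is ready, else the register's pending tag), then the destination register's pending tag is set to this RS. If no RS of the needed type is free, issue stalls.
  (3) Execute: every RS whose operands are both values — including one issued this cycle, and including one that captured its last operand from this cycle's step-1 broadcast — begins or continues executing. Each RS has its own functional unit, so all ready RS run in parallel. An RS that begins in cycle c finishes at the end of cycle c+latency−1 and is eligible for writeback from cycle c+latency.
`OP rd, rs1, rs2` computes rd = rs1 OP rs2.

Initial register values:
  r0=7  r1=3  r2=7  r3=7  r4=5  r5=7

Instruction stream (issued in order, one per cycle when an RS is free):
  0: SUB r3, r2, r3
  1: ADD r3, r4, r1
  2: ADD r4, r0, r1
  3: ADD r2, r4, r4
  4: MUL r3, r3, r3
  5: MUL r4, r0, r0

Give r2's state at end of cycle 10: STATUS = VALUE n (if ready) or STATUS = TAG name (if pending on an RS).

cycle 1: issue SUB r3<-Add1 // r0:7,r1:3,r2:7,r3:Add1,r4:5,r5:7
cycle 2: issue ADD r3<-Add2 // r0:7,r1:3,r2:7,r3:Add2,r4:5,r5:7
cycle 3: issue ADD r4<-Add3 // r0:7,r1:3,r2:7,r3:Add2,r4:Add3,r5:7
cycle 4: CDB Add1=0; issue ADD r2<-Add1 // r0:7,r1:3,r2:Add1,r3:Add2,r4:Add3,r5:7
cycle 5: CDB Add2=8; issue MUL r3<-Mul1 // r0:7,r1:3,r2:Add1,r3:Mul1,r4:Add3,r5:7
cycle 6: CDB Add3=10; issue MUL r4<-Mul2 // r0:7,r1:3,r2:Add1,r3:Mul1,r4:Mul2,r5:7
cycle 7: - // r0:7,r1:3,r2:Add1,r3:Mul1,r4:Mul2,r5:7
cycle 8: - // r0:7,r1:3,r2:Add1,r3:Mul1,r4:Mul2,r5:7
cycle 9: CDB Add1=20 // r0:7,r1:3,r2:20,r3:Mul1,r4:Mul2,r5:7
cycle 10: CDB Mul1=64 // r0:7,r1:3,r2:20,r3:64,r4:Mul2,r5:7

STATUS = VALUE 20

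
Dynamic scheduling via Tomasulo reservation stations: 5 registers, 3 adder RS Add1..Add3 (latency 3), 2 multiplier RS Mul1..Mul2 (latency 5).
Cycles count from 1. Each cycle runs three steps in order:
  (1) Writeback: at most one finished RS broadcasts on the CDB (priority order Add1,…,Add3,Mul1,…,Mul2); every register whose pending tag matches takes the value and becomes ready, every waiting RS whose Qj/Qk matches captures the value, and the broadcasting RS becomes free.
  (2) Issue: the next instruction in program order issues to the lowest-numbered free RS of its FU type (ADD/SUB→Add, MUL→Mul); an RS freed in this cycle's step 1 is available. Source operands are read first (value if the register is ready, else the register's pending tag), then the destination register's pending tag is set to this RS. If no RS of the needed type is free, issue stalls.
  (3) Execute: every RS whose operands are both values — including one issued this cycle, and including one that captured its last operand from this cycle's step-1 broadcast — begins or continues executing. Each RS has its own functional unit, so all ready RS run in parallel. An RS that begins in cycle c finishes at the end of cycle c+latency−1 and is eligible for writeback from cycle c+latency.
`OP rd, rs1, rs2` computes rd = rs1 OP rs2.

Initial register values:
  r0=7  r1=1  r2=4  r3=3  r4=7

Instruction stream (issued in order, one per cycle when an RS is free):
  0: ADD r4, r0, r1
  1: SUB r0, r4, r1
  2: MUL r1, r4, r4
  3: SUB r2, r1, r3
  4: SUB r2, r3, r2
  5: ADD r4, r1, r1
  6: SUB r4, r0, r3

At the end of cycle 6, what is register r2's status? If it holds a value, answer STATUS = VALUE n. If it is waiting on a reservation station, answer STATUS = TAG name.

cycle 1: issue ADD r4<-Add1 // r0:7,r1:1,r2:4,r3:3,r4:Add1
cycle 2: issue SUB r0<-Add2 // r0:Add2,r1:1,r2:4,r3:3,r4:Add1
cycle 3: issue MUL r1<-Mul1 // r0:Add2,r1:Mul1,r2:4,r3:3,r4:Add1
cycle 4: CDB Add1=8; issue SUB r2<-Add1 // r0:Add2,r1:Mul1,r2:Add1,r3:3,r4:8
cycle 5: issue SUB r2<-Add3 // r0:Add2,r1:Mul1,r2:Add3,r3:3,r4:8
cycle 6: stall // r0:Add2,r1:Mul1,r2:Add3,r3:3,r4:8

STATUS = TAG Add3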